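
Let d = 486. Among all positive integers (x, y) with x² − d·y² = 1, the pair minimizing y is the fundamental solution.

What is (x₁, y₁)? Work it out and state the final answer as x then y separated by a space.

485 22

√486 → a₀=22, period (22,44); ℓ=2 even so k=1
k=0  a_k=22  p_k/q_k = 22/1
k=1  a_k=22  p_k/q_k = 485/22
(x₁, y₁) = (485, 22);  485² − 486·22² = 1 ✓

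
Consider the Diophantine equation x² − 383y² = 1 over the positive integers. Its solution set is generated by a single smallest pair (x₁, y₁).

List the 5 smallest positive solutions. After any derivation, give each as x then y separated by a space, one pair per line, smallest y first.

18768 959
704475647 35997024
26443197867024 1351184291905
992571874432137217 50718053544949056
37257177852241504710288 1903752856512023474111

√383 → a₀=19, period (1,1,3,19,3,1,1,38); ℓ=8 even so k=7
a_0=19:  p_0=19·1+0=19,  q_0=19·0+1=1
a_1=1:  p_1=1·19+1=20,  q_1=1·1+0=1
…
a_3=3:  p_3=3·39+20=137,  q_3=3·2+1=7
a_4=19:  p_4=19·137+39=2642,  q_4=19·7+2=135
a_5=3:  p_5=3·2642+137=8063,  q_5=3·135+7=412
a_6=1:  p_6=1·8063+2642=10705,  q_6=1·412+135=547
a_7=1:  p_7=1·10705+8063=18768,  q_7=1·547+412=959
→ (18768, 959).  Check: 18768²=352237824, 383·959²=352237823, difference 1.
(18768+959√383)^2 = 704475647 + 35997024√383
(18768+959√383)^3 = 26443197867024 + 1351184291905√383
(18768+959√383)^4 = 992571874432137217 + 50718053544949056√383
(18768+959√383)^5 = 37257177852241504710288 + 1903752856512023474111√383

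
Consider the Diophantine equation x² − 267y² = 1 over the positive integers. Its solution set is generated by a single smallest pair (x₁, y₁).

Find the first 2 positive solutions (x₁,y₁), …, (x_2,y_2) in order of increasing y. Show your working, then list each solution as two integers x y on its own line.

√267 = [16; 2,1,15,1,2,32, …], period ℓ=6 (even) → k=5
i=0: a=16 ⇒ p=16, q=1
i=1: a=2 ⇒ p=33, q=2
i=2: a=1 ⇒ p=49, q=3
i=3: a=15 ⇒ p=768, q=47
i=4: a=1 ⇒ p=817, q=50
i=5: a=2 ⇒ p=2402, q=147
→ (2402, 147).  Check: 2402²=5769604, 267·147²=5769603, difference 1.
(x_2, y_2) = (2402·2402 + 267·147·147, 2402·147 + 147·2402) = (11539207, 706188)

2402 147
11539207 706188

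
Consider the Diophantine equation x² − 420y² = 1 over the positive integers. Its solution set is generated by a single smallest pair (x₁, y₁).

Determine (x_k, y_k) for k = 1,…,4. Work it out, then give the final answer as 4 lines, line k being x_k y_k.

41 2
3361 164
275561 13446
22592641 1102408

√420 → a₀=20, period (2,40); ℓ=2 even so k=1
step 0: (20, 1)  from 20·(1,0) + (0,1)
step 1: (41, 2)  from 2·(20,1) + (1,0)
(x₁, y₁) = (41, 2);  41² − 420·2² = 1 ✓
(x_2, y_2) = (41·41 + 420·2·2, 41·2 + 2·41) = (3361, 164)
(x_3, y_3) = (41·3361 + 420·2·164, 41·164 + 2·3361) = (275561, 13446)
(x_4, y_4) = (41·275561 + 420·2·13446, 41·13446 + 2·275561) = (22592641, 1102408)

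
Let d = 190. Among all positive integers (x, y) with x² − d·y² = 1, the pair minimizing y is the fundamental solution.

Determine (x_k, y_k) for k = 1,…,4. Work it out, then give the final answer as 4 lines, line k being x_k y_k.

√190 = [13; 1,3,1,1,1,…,3,1,26, …], period ℓ=14 (even) → k=13
step 0: (13, 1)  from 13·(1,0) + (0,1)
…
step 4: (124, 9)  from 1·(69,5) + (55,4)
…
step 7: (1213, 88)  from 2·(510,37) + (193,14)
…
step 12: (40787, 2959)  from 3·(11234,815) + (7085,514)
step 13: (52021, 3774)  from 1·(40787,2959) + (11234,815)
fundamental: x₁=52021, y₁=3774  (since 2706184441 − 190·14243076 = 1)
k=2:  x_2 = 52021·52021+190·3774·3774 = 5412368881,  y_2 = 52021·3774+3774·52021 = 392654508
k=3:  x_3 = 52021·5412368881+190·3774·392654508 = 563113683064981,  y_3 = 52021·392654508+3774·5412368881 = 40852560317562
k=4:  x_4 = 52021·563113683064981+190·3774·40852560317562 = 58587473808034384321,  y_4 = 52021·40852560317562+3774·563113683064981 = 4250382080167131096

52021 3774
5412368881 392654508
563113683064981 40852560317562
58587473808034384321 4250382080167131096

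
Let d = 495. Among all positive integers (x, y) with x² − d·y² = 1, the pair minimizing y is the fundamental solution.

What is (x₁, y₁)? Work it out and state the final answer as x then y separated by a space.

√495 = [22; 4,44, …], period ℓ=2 (even) → k=1
k=0  a_k=22  p_k/q_k = 22/1
k=1  a_k=4  p_k/q_k = 89/4
→ (89, 4).  Check: 89²=7921, 495·4²=7920, difference 1.

89 4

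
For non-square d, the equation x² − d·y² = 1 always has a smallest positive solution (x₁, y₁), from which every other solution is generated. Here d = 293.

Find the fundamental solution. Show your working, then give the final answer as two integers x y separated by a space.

12320649 719780

√293 = [17; 8,1,1,8,34, …], period ℓ=5 (odd) → k=9
k=0  a_k=17  p_k/q_k = 17/1
k=1  a_k=8  p_k/q_k = 137/8
k=2  a_k=1  p_k/q_k = 154/9
k=3  a_k=1  p_k/q_k = 291/17
k=4  a_k=8  p_k/q_k = 2482/145
k=5  a_k=34  p_k/q_k = 84679/4947
k=6  a_k=8  p_k/q_k = 679914/39721
k=7  a_k=1  p_k/q_k = 764593/44668
k=8  a_k=1  p_k/q_k = 1444507/84389
k=9  a_k=8  p_k/q_k = 12320649/719780
fundamental: x₁=12320649, y₁=719780  (since 151798391781201 − 293·518083248400 = 1)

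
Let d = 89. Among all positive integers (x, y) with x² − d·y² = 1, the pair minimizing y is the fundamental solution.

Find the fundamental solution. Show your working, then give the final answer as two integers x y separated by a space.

500001 53000

√89 = [9; 2,3,3,2,18, …], period ℓ=5 (odd) → k=9
k=0  a_k=9  p_k/q_k = 9/1
…
k=2  a_k=3  p_k/q_k = 66/7
…
k=5  a_k=18  p_k/q_k = 9217/977
…
k=7  a_k=3  p_k/q_k = 66019/6998
k=8  a_k=3  p_k/q_k = 216991/23001
k=9  a_k=2  p_k/q_k = 500001/53000
(x₁, y₁) = (500001, 53000);  500001² − 89·53000² = 1 ✓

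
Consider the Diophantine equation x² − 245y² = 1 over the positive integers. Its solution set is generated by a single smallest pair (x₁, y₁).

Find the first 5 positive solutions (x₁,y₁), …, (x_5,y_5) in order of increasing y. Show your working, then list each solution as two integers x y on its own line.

51841 3312
5374978561 343394784
557288527109761 35603857991376
57780789062419261441 3691479203918451648
5990827771012465337616001 382739946785069045776560

d=245: √d = [15; 1,1,1,7,6,7,1,1,1,30] (ℓ=10, even), read p_9/q_9
step 0: (15, 1)  from 15·(1,0) + (0,1)
…
step 2: (31, 2)  from 1·(16,1) + (15,1)
step 3: (47, 3)  from 1·(31,2) + (16,1)
step 4: (360, 23)  from 7·(47,3) + (31,2)
step 5: (2207, 141)  from 6·(360,23) + (47,3)
step 6: (15809, 1010)  from 7·(2207,141) + (360,23)
step 7: (18016, 1151)  from 1·(15809,1010) + (2207,141)
step 8: (33825, 2161)  from 1·(18016,1151) + (15809,1010)
step 9: (51841, 3312)  from 1·(33825,2161) + (18016,1151)
→ (51841, 3312).  Check: 51841²=2687489281, 245·3312²=2687489280, difference 1.
(x_2, y_2) = (51841·51841 + 245·3312·3312, 51841·3312 + 3312·51841) = (5374978561, 343394784)
(x_3, y_3) = (51841·5374978561 + 245·3312·343394784, 51841·343394784 + 3312·5374978561) = (557288527109761, 35603857991376)
(x_4, y_4) = (51841·557288527109761 + 245·3312·35603857991376, 51841·35603857991376 + 3312·557288527109761) = (57780789062419261441, 3691479203918451648)
(x_5, y_5) = (51841·57780789062419261441 + 245·3312·3691479203918451648, 51841·3691479203918451648 + 3312·57780789062419261441) = (5990827771012465337616001, 382739946785069045776560)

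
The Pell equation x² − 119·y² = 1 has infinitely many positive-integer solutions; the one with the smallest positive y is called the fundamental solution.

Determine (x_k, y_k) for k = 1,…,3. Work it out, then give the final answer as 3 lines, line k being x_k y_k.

120 11
28799 2640
6911640 633589

d=119: √d = [10; 1,9,1,20] (ℓ=4, even), read p_3/q_3
step 0: (10, 1)  from 10·(1,0) + (0,1)
step 1: (11, 1)  from 1·(10,1) + (1,0)
step 2: (109, 10)  from 9·(11,1) + (10,1)
step 3: (120, 11)  from 1·(109,10) + (11,1)
(x₁, y₁) = (120, 11);  120² − 119·11² = 1 ✓
k=2:  x_2 = 120·120+119·11·11 = 28799,  y_2 = 120·11+11·120 = 2640
k=3:  x_3 = 120·28799+119·11·2640 = 6911640,  y_3 = 120·2640+11·28799 = 633589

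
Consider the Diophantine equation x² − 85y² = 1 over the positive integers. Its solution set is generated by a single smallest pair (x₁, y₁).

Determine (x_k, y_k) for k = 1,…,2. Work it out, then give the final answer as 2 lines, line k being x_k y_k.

285769 30996
163327842721 17715391848

d=85: √d = [9; 4,1,1,4,18] (ℓ=5, odd), read p_9/q_9
i=0: a=9 ⇒ p=9, q=1
i=1: a=4 ⇒ p=37, q=4
i=2: a=1 ⇒ p=46, q=5
…
i=5: a=18 ⇒ p=6887, q=747
i=6: a=4 ⇒ p=27926, q=3029
i=7: a=1 ⇒ p=34813, q=3776
i=8: a=1 ⇒ p=62739, q=6805
i=9: a=4 ⇒ p=285769, q=30996
fundamental: x₁=285769, y₁=30996  (since 81663921361 − 85·960752016 = 1)
(x_2, y_2) = (285769·285769 + 85·30996·30996, 285769·30996 + 30996·285769) = (163327842721, 17715391848)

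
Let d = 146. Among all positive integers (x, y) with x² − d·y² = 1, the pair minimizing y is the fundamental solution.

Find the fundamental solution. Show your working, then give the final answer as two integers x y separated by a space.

√146 = [12; 12,24, …], period ℓ=2 (even) → k=1
k=0  a_k=12  p_k/q_k = 12/1
k=1  a_k=12  p_k/q_k = 145/12
fundamental: x₁=145, y₁=12  (since 21025 − 146·144 = 1)

145 12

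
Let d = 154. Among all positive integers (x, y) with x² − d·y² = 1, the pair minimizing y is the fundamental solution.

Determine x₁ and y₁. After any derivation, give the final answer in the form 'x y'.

[12; 2,2,3,1,2,1,3,2,2,24] for √154; ℓ=10 ⇒ convergent index 9
step 0: (12, 1)  from 12·(1,0) + (0,1)
step 1: (25, 2)  from 2·(12,1) + (1,0)
step 2: (62, 5)  from 2·(25,2) + (12,1)
…
step 6: (1030, 83)  from 1·(757,61) + (273,22)
…
step 8: (8724, 703)  from 2·(3847,310) + (1030,83)
step 9: (21295, 1716)  from 2·(8724,703) + (3847,310)
(x₁, y₁) = (21295, 1716);  21295² − 154·1716² = 1 ✓

21295 1716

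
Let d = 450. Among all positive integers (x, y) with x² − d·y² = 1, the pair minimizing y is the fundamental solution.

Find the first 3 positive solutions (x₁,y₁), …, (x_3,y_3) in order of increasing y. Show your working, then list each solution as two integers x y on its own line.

19601 924
768398401 36222648
30122754096401 1420000245972

d=450: √d = [21; 4,1,2,4,2,1,4,42] (ℓ=8, even), read p_7/q_7
step 0: (21, 1)  from 21·(1,0) + (0,1)
step 1: (85, 4)  from 4·(21,1) + (1,0)
…
step 3: (297, 14)  from 2·(106,5) + (85,4)
…
step 6: (4179, 197)  from 1·(2885,136) + (1294,61)
step 7: (19601, 924)  from 4·(4179,197) + (2885,136)
(x₁, y₁) = (19601, 924);  19601² − 450·924² = 1 ✓
(x_2, y_2) = (19601·19601 + 450·924·924, 19601·924 + 924·19601) = (768398401, 36222648)
(x_3, y_3) = (19601·768398401 + 450·924·36222648, 19601·36222648 + 924·768398401) = (30122754096401, 1420000245972)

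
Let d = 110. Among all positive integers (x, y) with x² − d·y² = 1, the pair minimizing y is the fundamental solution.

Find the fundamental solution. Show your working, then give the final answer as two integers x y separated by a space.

√110 = [10; 2,20, …], period ℓ=2 (even) → k=1
a_0=10:  p_0=10·1+0=10,  q_0=10·0+1=1
a_1=2:  p_1=2·10+1=21,  q_1=2·1+0=2
(x₁, y₁) = (21, 2);  21² − 110·2² = 1 ✓

21 2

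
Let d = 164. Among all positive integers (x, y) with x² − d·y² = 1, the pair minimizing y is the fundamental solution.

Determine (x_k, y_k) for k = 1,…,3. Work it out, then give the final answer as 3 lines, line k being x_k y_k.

2049 160
8396801 655680
34410088449 2686976480

d=164: √d = [12; 1,4,6,4,1,24] (ℓ=6, even), read p_5/q_5
i=0: a=12 ⇒ p=12, q=1
i=1: a=1 ⇒ p=13, q=1
…
i=3: a=6 ⇒ p=397, q=31
i=4: a=4 ⇒ p=1652, q=129
i=5: a=1 ⇒ p=2049, q=160
fundamental: x₁=2049, y₁=160  (since 4198401 − 164·25600 = 1)
(2049+160√164)^2 = 8396801 + 655680√164
(2049+160√164)^3 = 34410088449 + 2686976480√164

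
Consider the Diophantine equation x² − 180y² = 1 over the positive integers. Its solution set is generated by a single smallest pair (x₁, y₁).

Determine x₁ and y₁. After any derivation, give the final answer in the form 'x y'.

√180 → a₀=13, period (2,2,2,26); ℓ=4 even so k=3
a_0=13:  p_0=13·1+0=13,  q_0=13·0+1=1
…
a_2=2:  p_2=2·27+13=67,  q_2=2·2+1=5
a_3=2:  p_3=2·67+27=161,  q_3=2·5+2=12
→ (161, 12).  Check: 161²=25921, 180·12²=25920, difference 1.

161 12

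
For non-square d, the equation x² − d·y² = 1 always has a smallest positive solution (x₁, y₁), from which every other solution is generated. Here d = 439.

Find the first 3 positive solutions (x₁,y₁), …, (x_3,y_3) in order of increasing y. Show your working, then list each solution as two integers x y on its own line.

[20; 1,19,1,40] for √439; ℓ=4 ⇒ convergent index 3
a_0=20:  p_0=20·1+0=20,  q_0=20·0+1=1
a_1=1:  p_1=1·20+1=21,  q_1=1·1+0=1
a_2=19:  p_2=19·21+20=419,  q_2=19·1+1=20
a_3=1:  p_3=1·419+21=440,  q_3=1·20+1=21
fundamental: x₁=440, y₁=21  (since 193600 − 439·441 = 1)
(440+21√439)^2 = 387199 + 18480√439
(440+21√439)^3 = 340734680 + 16262379√439

440 21
387199 18480
340734680 16262379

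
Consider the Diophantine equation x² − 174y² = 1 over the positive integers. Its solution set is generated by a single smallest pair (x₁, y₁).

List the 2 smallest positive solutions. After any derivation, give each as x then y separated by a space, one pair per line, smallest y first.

1451 110
4210801 319220

[13; 5,4,5,26] for √174; ℓ=4 ⇒ convergent index 3
a_0=13:  p_0=13·1+0=13,  q_0=13·0+1=1
…
a_2=4:  p_2=4·66+13=277,  q_2=4·5+1=21
a_3=5:  p_3=5·277+66=1451,  q_3=5·21+5=110
(x₁, y₁) = (1451, 110);  1451² − 174·110² = 1 ✓
(1451+110√174)^2 = 4210801 + 319220√174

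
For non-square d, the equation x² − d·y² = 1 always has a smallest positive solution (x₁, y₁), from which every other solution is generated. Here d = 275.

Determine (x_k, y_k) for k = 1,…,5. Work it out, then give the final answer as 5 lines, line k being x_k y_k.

[16; 1,1,2,1,1,32] for √275; ℓ=6 ⇒ convergent index 5
i=0: a=16 ⇒ p=16, q=1
i=1: a=1 ⇒ p=17, q=1
i=2: a=1 ⇒ p=33, q=2
i=3: a=2 ⇒ p=83, q=5
i=4: a=1 ⇒ p=116, q=7
i=5: a=1 ⇒ p=199, q=12
fundamental: x₁=199, y₁=12  (since 39601 − 275·144 = 1)
(x_2, y_2) = (199·199 + 275·12·12, 199·12 + 12·199) = (79201, 4776)
(x_3, y_3) = (199·79201 + 275·12·4776, 199·4776 + 12·79201) = (31521799, 1900836)
(x_4, y_4) = (199·31521799 + 275·12·1900836, 199·1900836 + 12·31521799) = (12545596801, 756527952)
(x_5, y_5) = (199·12545596801 + 275·12·756527952, 199·756527952 + 12·12545596801) = (4993116004999, 301096224060)

199 12
79201 4776
31521799 1900836
12545596801 756527952
4993116004999 301096224060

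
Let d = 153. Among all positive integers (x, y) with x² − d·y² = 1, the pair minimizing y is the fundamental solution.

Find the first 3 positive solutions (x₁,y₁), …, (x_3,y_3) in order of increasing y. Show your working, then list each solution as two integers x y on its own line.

2177 176
9478657 766304
41270070401 3336487440

√153 → a₀=12, period (2,1,2,2,2,1,2,24); ℓ=8 even so k=7
i=0: a=12 ⇒ p=12, q=1
i=1: a=2 ⇒ p=25, q=2
i=2: a=1 ⇒ p=37, q=3
…
i=6: a=1 ⇒ p=804, q=65
i=7: a=2 ⇒ p=2177, q=176
fundamental: x₁=2177, y₁=176  (since 4739329 − 153·30976 = 1)
n=2: (2177,176)∘(2177,176) = (2177·2177+153·176·176, 2177·176+176·2177) = (9478657,766304)
n=3: (9478657,766304)∘(2177,176) = (2177·9478657+153·176·766304, 2177·766304+176·9478657) = (41270070401,3336487440)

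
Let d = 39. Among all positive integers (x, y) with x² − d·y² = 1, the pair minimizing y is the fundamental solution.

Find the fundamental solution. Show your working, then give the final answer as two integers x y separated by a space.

25 4

√39 → a₀=6, period (4,12); ℓ=2 even so k=1
k=0  a_k=6  p_k/q_k = 6/1
k=1  a_k=4  p_k/q_k = 25/4
(x₁, y₁) = (25, 4);  25² − 39·4² = 1 ✓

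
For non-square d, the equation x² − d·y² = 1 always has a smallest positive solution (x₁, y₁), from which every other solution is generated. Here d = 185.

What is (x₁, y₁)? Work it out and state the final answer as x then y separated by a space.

9249 680

√185 = [13; 1,1,1,1,26, …], period ℓ=5 (odd) → k=9
k=0  a_k=13  p_k/q_k = 13/1
k=1  a_k=1  p_k/q_k = 14/1
…
k=6  a_k=1  p_k/q_k = 1877/138
…
k=8  a_k=1  p_k/q_k = 5563/409
k=9  a_k=1  p_k/q_k = 9249/680
fundamental: x₁=9249, y₁=680  (since 85544001 − 185·462400 = 1)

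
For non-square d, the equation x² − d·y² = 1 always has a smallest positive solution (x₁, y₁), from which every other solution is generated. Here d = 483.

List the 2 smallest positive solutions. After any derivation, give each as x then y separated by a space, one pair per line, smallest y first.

d=483: √d = [21; 1,42] (ℓ=2, even), read p_1/q_1
step 0: (21, 1)  from 21·(1,0) + (0,1)
step 1: (22, 1)  from 1·(21,1) + (1,0)
→ (22, 1).  Check: 22²=484, 483·1²=483, difference 1.
(22+1√483)^2 = 967 + 44√483

22 1
967 44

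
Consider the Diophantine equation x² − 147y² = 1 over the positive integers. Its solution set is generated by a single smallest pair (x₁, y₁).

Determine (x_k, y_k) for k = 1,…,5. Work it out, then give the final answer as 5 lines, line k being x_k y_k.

97 8
18817 1552
3650401 301080
708158977 58407968
137379191137 11330844712

√147 → a₀=12, period (8,24); ℓ=2 even so k=1
k=0  a_k=12  p_k/q_k = 12/1
k=1  a_k=8  p_k/q_k = 97/8
→ (97, 8).  Check: 97²=9409, 147·8²=9408, difference 1.
(x_2, y_2) = (97·97 + 147·8·8, 97·8 + 8·97) = (18817, 1552)
(x_3, y_3) = (97·18817 + 147·8·1552, 97·1552 + 8·18817) = (3650401, 301080)
(x_4, y_4) = (97·3650401 + 147·8·301080, 97·301080 + 8·3650401) = (708158977, 58407968)
(x_5, y_5) = (97·708158977 + 147·8·58407968, 97·58407968 + 8·708158977) = (137379191137, 11330844712)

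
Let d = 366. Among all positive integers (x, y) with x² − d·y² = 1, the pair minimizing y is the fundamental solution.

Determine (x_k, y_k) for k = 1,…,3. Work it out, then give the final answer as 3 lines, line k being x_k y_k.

907925 47458
1648655611249 86176609300
2993711291685588725 156483795997357542

√366 = [19; 7,1,1,1,2,12,2,1,1,1,7,38, …], period ℓ=12 (even) → k=11
step 0: (19, 1)  from 19·(1,0) + (0,1)
…
step 3: (287, 15)  from 1·(153,8) + (134,7)
…
step 7: (30055, 1571)  from 2·(14444,755) + (1167,61)
step 8: (44499, 2326)  from 1·(30055,1571) + (14444,755)
…
step 10: (119053, 6223)  from 1·(74554,3897) + (44499,2326)
step 11: (907925, 47458)  from 7·(119053,6223) + (74554,3897)
→ (907925, 47458).  Check: 907925²=824327805625, 366·47458²=824327805624, difference 1.
(x_2, y_2) = (907925·907925 + 366·47458·47458, 907925·47458 + 47458·907925) = (1648655611249, 86176609300)
(x_3, y_3) = (907925·1648655611249 + 366·47458·86176609300, 907925·86176609300 + 47458·1648655611249) = (2993711291685588725, 156483795997357542)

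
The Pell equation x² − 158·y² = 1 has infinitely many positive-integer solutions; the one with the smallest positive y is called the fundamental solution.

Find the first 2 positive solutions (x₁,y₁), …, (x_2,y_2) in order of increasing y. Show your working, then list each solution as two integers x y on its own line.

d=158: √d = [12; 1,1,3,12,3,1,1,24] (ℓ=8, even), read p_7/q_7
step 0: (12, 1)  from 12·(1,0) + (0,1)
step 1: (13, 1)  from 1·(12,1) + (1,0)
…
step 4: (1081, 86)  from 12·(88,7) + (25,2)
step 5: (3331, 265)  from 3·(1081,86) + (88,7)
step 6: (4412, 351)  from 1·(3331,265) + (1081,86)
step 7: (7743, 616)  from 1·(4412,351) + (3331,265)
fundamental: x₁=7743, y₁=616  (since 59954049 − 158·379456 = 1)
(7743+616√158)^2 = 119908097 + 9539376√158

7743 616
119908097 9539376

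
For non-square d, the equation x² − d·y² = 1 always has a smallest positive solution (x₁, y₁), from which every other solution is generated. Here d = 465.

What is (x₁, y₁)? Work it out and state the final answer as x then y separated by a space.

15871 736

[21; 1,1,3,2,2,2,3,1,1,42] for √465; ℓ=10 ⇒ convergent index 9
i=0: a=21 ⇒ p=21, q=1
i=1: a=1 ⇒ p=22, q=1
…
i=8: a=1 ⇒ p=8949, q=415
i=9: a=1 ⇒ p=15871, q=736
fundamental: x₁=15871, y₁=736  (since 251888641 − 465·541696 = 1)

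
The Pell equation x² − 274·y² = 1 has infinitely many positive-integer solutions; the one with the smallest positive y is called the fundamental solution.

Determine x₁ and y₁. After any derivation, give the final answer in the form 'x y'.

[16; 1,1,4,4,1,1,32] for √274; ℓ=7 ⇒ convergent index 13
k=0  a_k=16  p_k/q_k = 16/1
k=1  a_k=1  p_k/q_k = 17/1
k=2  a_k=1  p_k/q_k = 33/2
…
k=5  a_k=1  p_k/q_k = 778/47
k=6  a_k=1  p_k/q_k = 1407/85
…
k=9  a_k=1  p_k/q_k = 93011/5619
…
k=11  a_k=4  p_k/q_k = 1770023/106931
k=12  a_k=1  p_k/q_k = 2189276/132259
k=13  a_k=1  p_k/q_k = 3959299/239190
→ (3959299, 239190).  Check: 3959299²=15676048571401, 274·239190²=15676048571400, difference 1.

3959299 239190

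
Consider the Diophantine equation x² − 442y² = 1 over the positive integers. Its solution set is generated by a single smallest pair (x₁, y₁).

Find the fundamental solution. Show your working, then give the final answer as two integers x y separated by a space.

883 42

√442 → a₀=21, period (42); ℓ=1 odd so k=1
k=0  a_k=21  p_k/q_k = 21/1
k=1  a_k=42  p_k/q_k = 883/42
fundamental: x₁=883, y₁=42  (since 779689 − 442·1764 = 1)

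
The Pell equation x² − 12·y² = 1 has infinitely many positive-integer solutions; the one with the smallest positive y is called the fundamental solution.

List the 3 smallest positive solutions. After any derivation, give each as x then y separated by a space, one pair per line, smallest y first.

7 2
97 28
1351 390

[3; 2,6] for √12; ℓ=2 ⇒ convergent index 1
a_0=3:  p_0=3·1+0=3,  q_0=3·0+1=1
a_1=2:  p_1=2·3+1=7,  q_1=2·1+0=2
→ (7, 2).  Check: 7²=49, 12·2²=48, difference 1.
(x_2, y_2) = (7·7 + 12·2·2, 7·2 + 2·7) = (97, 28)
(x_3, y_3) = (7·97 + 12·2·28, 7·28 + 2·97) = (1351, 390)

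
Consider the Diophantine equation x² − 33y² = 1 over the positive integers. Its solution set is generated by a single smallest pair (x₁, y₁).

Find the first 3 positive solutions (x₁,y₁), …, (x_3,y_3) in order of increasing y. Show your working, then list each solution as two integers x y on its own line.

[5; 1,2,1,10] for √33; ℓ=4 ⇒ convergent index 3
k=0  a_k=5  p_k/q_k = 5/1
k=1  a_k=1  p_k/q_k = 6/1
k=2  a_k=2  p_k/q_k = 17/3
k=3  a_k=1  p_k/q_k = 23/4
(x₁, y₁) = (23, 4);  23² − 33·4² = 1 ✓
n=2: (23,4)∘(23,4) = (23·23+33·4·4, 23·4+4·23) = (1057,184)
n=3: (1057,184)∘(23,4) = (23·1057+33·4·184, 23·184+4·1057) = (48599,8460)

23 4
1057 184
48599 8460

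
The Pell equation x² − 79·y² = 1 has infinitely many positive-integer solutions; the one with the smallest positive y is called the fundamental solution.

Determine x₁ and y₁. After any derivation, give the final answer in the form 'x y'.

80 9

√79 → a₀=8, period (1,7,1,16); ℓ=4 even so k=3
step 0: (8, 1)  from 8·(1,0) + (0,1)
step 1: (9, 1)  from 1·(8,1) + (1,0)
step 2: (71, 8)  from 7·(9,1) + (8,1)
step 3: (80, 9)  from 1·(71,8) + (9,1)
fundamental: x₁=80, y₁=9  (since 6400 − 79·81 = 1)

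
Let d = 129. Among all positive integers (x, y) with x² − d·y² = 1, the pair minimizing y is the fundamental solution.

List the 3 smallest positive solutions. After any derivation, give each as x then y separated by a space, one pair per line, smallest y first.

d=129: √d = [11; 2,1,3,1,6,1,3,1,2,22] (ℓ=10, even), read p_9/q_9
a_0=11:  p_0=11·1+0=11,  q_0=11·0+1=1
a_1=2:  p_1=2·11+1=23,  q_1=2·1+0=2
…
a_4=1:  p_4=1·125+34=159,  q_4=1·11+3=14
a_5=6:  p_5=6·159+125=1079,  q_5=6·14+11=95
…
a_7=3:  p_7=3·1238+1079=4793,  q_7=3·109+95=422
a_8=1:  p_8=1·4793+1238=6031,  q_8=1·422+109=531
a_9=2:  p_9=2·6031+4793=16855,  q_9=2·531+422=1484
fundamental: x₁=16855, y₁=1484  (since 284091025 − 129·2202256 = 1)
k=2:  x_2 = 16855·16855+129·1484·1484 = 568182049,  y_2 = 16855·1484+1484·16855 = 50025640
k=3:  x_3 = 16855·568182049+129·1484·50025640 = 19153416854935,  y_3 = 16855·50025640+1484·568182049 = 1686364322916

16855 1484
568182049 50025640
19153416854935 1686364322916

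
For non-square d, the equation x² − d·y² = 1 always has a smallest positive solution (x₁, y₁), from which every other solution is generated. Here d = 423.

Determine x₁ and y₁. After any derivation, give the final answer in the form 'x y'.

√423 = [20; 1,1,3,4,3,1,1,40, …], period ℓ=8 (even) → k=7
i=0: a=20 ⇒ p=20, q=1
i=1: a=1 ⇒ p=21, q=1
i=2: a=1 ⇒ p=41, q=2
i=3: a=3 ⇒ p=144, q=7
i=4: a=4 ⇒ p=617, q=30
i=5: a=3 ⇒ p=1995, q=97
i=6: a=1 ⇒ p=2612, q=127
i=7: a=1 ⇒ p=4607, q=224
→ (4607, 224).  Check: 4607²=21224449, 423·224²=21224448, difference 1.

4607 224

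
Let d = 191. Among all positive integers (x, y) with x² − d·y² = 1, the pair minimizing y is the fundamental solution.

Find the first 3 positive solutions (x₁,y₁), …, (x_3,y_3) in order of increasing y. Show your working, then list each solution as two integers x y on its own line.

8994000 650783
161784071999999 11706284604000
2910171887135973018000 210572647456751349217

√191 = [13; 1,4,1,1,3,…,4,1,26, …], period ℓ=16 (even) → k=15
k=0  a_k=13  p_k/q_k = 13/1
k=1  a_k=1  p_k/q_k = 14/1
…
k=3  a_k=1  p_k/q_k = 83/6
…
k=7  a_k=2  p_k/q_k = 2999/217
…
k=10  a_k=2  p_k/q_k = 207083/14984
k=11  a_k=3  p_k/q_k = 704682/50989
…
k=14  a_k=4  p_k/q_k = 7377553/533821
k=15  a_k=1  p_k/q_k = 8994000/650783
(x₁, y₁) = (8994000, 650783);  8994000² − 191·650783² = 1 ✓
k=2:  x_2 = 8994000·8994000+191·650783·650783 = 161784071999999,  y_2 = 8994000·650783+650783·8994000 = 11706284604000
k=3:  x_3 = 8994000·161784071999999+191·650783·11706284604000 = 2910171887135973018000,  y_3 = 8994000·11706284604000+650783·161784071999999 = 210572647456751349217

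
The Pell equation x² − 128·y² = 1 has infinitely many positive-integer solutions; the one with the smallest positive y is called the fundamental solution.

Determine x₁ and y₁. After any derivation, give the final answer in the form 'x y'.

577 51

√128 → a₀=11, period (3,5,3,22); ℓ=4 even so k=3
i=0: a=11 ⇒ p=11, q=1
…
i=2: a=5 ⇒ p=181, q=16
i=3: a=3 ⇒ p=577, q=51
→ (577, 51).  Check: 577²=332929, 128·51²=332928, difference 1.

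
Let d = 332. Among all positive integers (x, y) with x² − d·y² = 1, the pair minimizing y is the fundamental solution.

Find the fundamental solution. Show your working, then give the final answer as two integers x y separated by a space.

13447 738

√332 = [18; 4,1,1,8,1,1,4,36, …], period ℓ=8 (even) → k=7
step 0: (18, 1)  from 18·(1,0) + (0,1)
…
step 2: (91, 5)  from 1·(73,4) + (18,1)
step 3: (164, 9)  from 1·(91,5) + (73,4)
…
step 6: (2970, 163)  from 1·(1567,86) + (1403,77)
step 7: (13447, 738)  from 4·(2970,163) + (1567,86)
→ (13447, 738).  Check: 13447²=180821809, 332·738²=180821808, difference 1.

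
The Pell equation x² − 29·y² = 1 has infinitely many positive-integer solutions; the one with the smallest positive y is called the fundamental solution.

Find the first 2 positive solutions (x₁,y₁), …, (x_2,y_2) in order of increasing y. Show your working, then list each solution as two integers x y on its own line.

[5; 2,1,1,2,10] for √29; ℓ=5 ⇒ convergent index 9
k=0  a_k=5  p_k/q_k = 5/1
…
k=3  a_k=1  p_k/q_k = 27/5
…
k=6  a_k=2  p_k/q_k = 1524/283
…
k=8  a_k=1  p_k/q_k = 3775/701
k=9  a_k=2  p_k/q_k = 9801/1820
fundamental: x₁=9801, y₁=1820  (since 96059601 − 29·3312400 = 1)
(9801+1820√29)^2 = 192119201 + 35675640√29

9801 1820
192119201 35675640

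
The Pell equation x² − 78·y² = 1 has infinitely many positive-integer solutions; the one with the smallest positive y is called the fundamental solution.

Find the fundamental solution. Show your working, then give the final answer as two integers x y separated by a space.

d=78: √d = [8; 1,4,1,16] (ℓ=4, even), read p_3/q_3
i=0: a=8 ⇒ p=8, q=1
…
i=2: a=4 ⇒ p=44, q=5
i=3: a=1 ⇒ p=53, q=6
→ (53, 6).  Check: 53²=2809, 78·6²=2808, difference 1.

53 6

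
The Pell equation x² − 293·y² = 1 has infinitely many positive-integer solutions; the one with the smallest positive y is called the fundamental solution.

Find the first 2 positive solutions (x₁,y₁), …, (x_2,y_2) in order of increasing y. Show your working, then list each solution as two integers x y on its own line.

[17; 8,1,1,8,34] for √293; ℓ=5 ⇒ convergent index 9
a_0=17:  p_0=17·1+0=17,  q_0=17·0+1=1
…
a_5=34:  p_5=34·2482+291=84679,  q_5=34·145+17=4947
…
a_7=1:  p_7=1·679914+84679=764593,  q_7=1·39721+4947=44668
a_8=1:  p_8=1·764593+679914=1444507,  q_8=1·44668+39721=84389
a_9=8:  p_9=8·1444507+764593=12320649,  q_9=8·84389+44668=719780
→ (12320649, 719780).  Check: 12320649²=151798391781201, 293·719780²=151798391781200, difference 1.
n=2: (12320649,719780)∘(12320649,719780) = (12320649·12320649+293·719780·719780, 12320649·719780+719780·12320649) = (303596783562401,17736313474440)

12320649 719780
303596783562401 17736313474440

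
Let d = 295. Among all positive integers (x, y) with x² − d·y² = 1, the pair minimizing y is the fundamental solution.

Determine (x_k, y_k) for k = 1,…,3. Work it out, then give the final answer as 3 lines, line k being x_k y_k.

2024999 117900
8201241900001 477494764200
33215013292518224999 1933852840020353700

d=295: √d = [17; 5,1,2,3,2,6,2,3,2,1,5,34] (ℓ=12, even), read p_11/q_11
a_0=17:  p_0=17·1+0=17,  q_0=17·0+1=1
…
a_2=1:  p_2=1·86+17=103,  q_2=1·5+1=6
…
a_4=3:  p_4=3·292+103=979,  q_4=3·17+6=57
a_5=2:  p_5=2·979+292=2250,  q_5=2·57+17=131
a_6=6:  p_6=6·2250+979=14479,  q_6=6·131+57=843
…
a_8=3:  p_8=3·31208+14479=108103,  q_8=3·1817+843=6294
a_9=2:  p_9=2·108103+31208=247414,  q_9=2·6294+1817=14405
a_10=1:  p_10=1·247414+108103=355517,  q_10=1·14405+6294=20699
a_11=5:  p_11=5·355517+247414=2024999,  q_11=5·20699+14405=117900
fundamental: x₁=2024999, y₁=117900  (since 4100620950001 − 295·13900410000 = 1)
(2024999+117900√295)^2 = 8201241900001 + 477494764200√295
(2024999+117900√295)^3 = 33215013292518224999 + 1933852840020353700√295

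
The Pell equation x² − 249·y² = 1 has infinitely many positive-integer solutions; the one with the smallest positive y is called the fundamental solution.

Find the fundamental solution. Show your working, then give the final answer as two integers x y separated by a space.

8553815 542076

√249 → a₀=15, period (1,3,1,1,5,…,3,1,30); ℓ=16 even so k=15
i=0: a=15 ⇒ p=15, q=1
i=1: a=1 ⇒ p=16, q=1
…
i=4: a=1 ⇒ p=142, q=9
i=5: a=5 ⇒ p=789, q=50
i=6: a=1 ⇒ p=931, q=59
i=7: a=3 ⇒ p=3582, q=227
i=8: a=10 ⇒ p=36751, q=2329
…
i=12: a=1 ⇒ p=1017351, q=64472
i=13: a=1 ⇒ p=1884116, q=119401
i=14: a=3 ⇒ p=6669699, q=422675
i=15: a=1 ⇒ p=8553815, q=542076
→ (8553815, 542076).  Check: 8553815²=73167751054225, 249·542076²=73167751054224, difference 1.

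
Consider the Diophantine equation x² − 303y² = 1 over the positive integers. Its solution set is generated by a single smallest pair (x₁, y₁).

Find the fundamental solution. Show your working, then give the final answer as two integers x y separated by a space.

2524 145

√303 = [17; 2,2,5,2,2,34, …], period ℓ=6 (even) → k=5
step 0: (17, 1)  from 17·(1,0) + (0,1)
…
step 4: (1027, 59)  from 2·(470,27) + (87,5)
step 5: (2524, 145)  from 2·(1027,59) + (470,27)
→ (2524, 145).  Check: 2524²=6370576, 303·145²=6370575, difference 1.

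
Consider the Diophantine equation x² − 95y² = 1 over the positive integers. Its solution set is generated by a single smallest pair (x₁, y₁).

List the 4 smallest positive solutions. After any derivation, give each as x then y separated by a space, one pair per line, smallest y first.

39 4
3041 312
237159 24332
18495361 1897584

√95 = [9; 1,2,1,18, …], period ℓ=4 (even) → k=3
i=0: a=9 ⇒ p=9, q=1
…
i=2: a=2 ⇒ p=29, q=3
i=3: a=1 ⇒ p=39, q=4
→ (39, 4).  Check: 39²=1521, 95·4²=1520, difference 1.
k=2:  x_2 = 39·39+95·4·4 = 3041,  y_2 = 39·4+4·39 = 312
k=3:  x_3 = 39·3041+95·4·312 = 237159,  y_3 = 39·312+4·3041 = 24332
k=4:  x_4 = 39·237159+95·4·24332 = 18495361,  y_4 = 39·24332+4·237159 = 1897584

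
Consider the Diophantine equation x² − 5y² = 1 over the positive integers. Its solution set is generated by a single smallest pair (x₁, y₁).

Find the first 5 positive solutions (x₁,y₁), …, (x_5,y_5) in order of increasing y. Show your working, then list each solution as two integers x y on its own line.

9 4
161 72
2889 1292
51841 23184
930249 416020

[2; 4] for √5; ℓ=1 ⇒ convergent index 1
i=0: a=2 ⇒ p=2, q=1
i=1: a=4 ⇒ p=9, q=4
fundamental: x₁=9, y₁=4  (since 81 − 5·16 = 1)
k=2:  x_2 = 9·9+5·4·4 = 161,  y_2 = 9·4+4·9 = 72
k=3:  x_3 = 9·161+5·4·72 = 2889,  y_3 = 9·72+4·161 = 1292
k=4:  x_4 = 9·2889+5·4·1292 = 51841,  y_4 = 9·1292+4·2889 = 23184
k=5:  x_5 = 9·51841+5·4·23184 = 930249,  y_5 = 9·23184+4·51841 = 416020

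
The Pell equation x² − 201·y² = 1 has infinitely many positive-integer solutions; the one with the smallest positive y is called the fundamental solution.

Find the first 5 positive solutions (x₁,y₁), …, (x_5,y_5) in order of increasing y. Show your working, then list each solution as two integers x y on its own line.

√201 = [14; 5,1,1,1,2,…,1,5,28, …], period ℓ=14 (even) → k=13
i=0: a=14 ⇒ p=14, q=1
i=1: a=5 ⇒ p=71, q=5
i=2: a=1 ⇒ p=85, q=6
i=3: a=1 ⇒ p=156, q=11
i=4: a=1 ⇒ p=241, q=17
…
i=6: a=1 ⇒ p=879, q=62
…
i=8: a=1 ⇒ p=8549, q=603
i=9: a=2 ⇒ p=24768, q=1747
…
i=11: a=1 ⇒ p=58085, q=4097
i=12: a=1 ⇒ p=91402, q=6447
i=13: a=5 ⇒ p=515095, q=36332
→ (515095, 36332).  Check: 515095²=265322859025, 201·36332²=265322859024, difference 1.
(515095+36332√201)^2 = 530645718049 + 37428863080√201
(515095+36332√201)^3 = 546665912276384215 + 38558840456348868√201
(515095+36332√201)^4 = 563169756167477608732801 + 39722931849688611461840√201
(515095+36332√201)^5 = 580171851105627091828167877975 + 40922167162192151801416600732√201

515095 36332
530645718049 37428863080
546665912276384215 38558840456348868
563169756167477608732801 39722931849688611461840
580171851105627091828167877975 40922167162192151801416600732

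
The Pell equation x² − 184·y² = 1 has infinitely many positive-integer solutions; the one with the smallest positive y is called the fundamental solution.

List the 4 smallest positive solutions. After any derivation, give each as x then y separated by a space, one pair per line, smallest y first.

[13; 1,1,3,2,1,2,1,2,3,1,1,26] for √184; ℓ=12 ⇒ convergent index 11
a_0=13:  p_0=13·1+0=13,  q_0=13·0+1=1
a_1=1:  p_1=1·13+1=14,  q_1=1·1+0=1
a_2=1:  p_2=1·14+13=27,  q_2=1·1+1=2
a_3=3:  p_3=3·27+14=95,  q_3=3·2+1=7
a_4=2:  p_4=2·95+27=217,  q_4=2·7+2=16
a_5=1:  p_5=1·217+95=312,  q_5=1·16+7=23
…
a_7=1:  p_7=1·841+312=1153,  q_7=1·62+23=85
a_8=2:  p_8=2·1153+841=3147,  q_8=2·85+62=232
…
a_10=1:  p_10=1·10594+3147=13741,  q_10=1·781+232=1013
a_11=1:  p_11=1·13741+10594=24335,  q_11=1·1013+781=1794
fundamental: x₁=24335, y₁=1794  (since 592192225 − 184·3218436 = 1)
(24335+1794√184)^2 = 1184384449 + 87313980√184
(24335+1794√184)^3 = 57643991108495 + 4249571404806√184
(24335+1794√184)^4 = 2805533046066067201 + 206826640184594040√184

24335 1794
1184384449 87313980
57643991108495 4249571404806
2805533046066067201 206826640184594040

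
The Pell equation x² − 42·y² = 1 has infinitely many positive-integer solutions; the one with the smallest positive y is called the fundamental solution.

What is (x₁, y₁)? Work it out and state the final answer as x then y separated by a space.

13 2

√42 → a₀=6, period (2,12); ℓ=2 even so k=1
k=0  a_k=6  p_k/q_k = 6/1
k=1  a_k=2  p_k/q_k = 13/2
(x₁, y₁) = (13, 2);  13² − 42·2² = 1 ✓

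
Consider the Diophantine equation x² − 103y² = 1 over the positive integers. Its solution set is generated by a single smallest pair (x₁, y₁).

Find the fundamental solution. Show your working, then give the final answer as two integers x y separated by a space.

√103 → a₀=10, period (6,1,2,1,1,9,1,1,2,1,6,20); ℓ=12 even so k=11
step 0: (10, 1)  from 10·(1,0) + (0,1)
step 1: (61, 6)  from 6·(10,1) + (1,0)
step 2: (71, 7)  from 1·(61,6) + (10,1)
…
step 4: (274, 27)  from 1·(203,20) + (71,7)
step 5: (477, 47)  from 1·(274,27) + (203,20)
…
step 7: (5044, 497)  from 1·(4567,450) + (477,47)
…
step 9: (24266, 2391)  from 2·(9611,947) + (5044,497)
step 10: (33877, 3338)  from 1·(24266,2391) + (9611,947)
step 11: (227528, 22419)  from 6·(33877,3338) + (24266,2391)
fundamental: x₁=227528, y₁=22419  (since 51768990784 − 103·502611561 = 1)

227528 22419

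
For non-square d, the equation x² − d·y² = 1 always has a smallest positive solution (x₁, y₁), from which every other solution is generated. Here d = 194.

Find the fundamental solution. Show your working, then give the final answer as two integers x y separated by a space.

195 14

[13; 1,12,1,26] for √194; ℓ=4 ⇒ convergent index 3
k=0  a_k=13  p_k/q_k = 13/1
k=1  a_k=1  p_k/q_k = 14/1
k=2  a_k=12  p_k/q_k = 181/13
k=3  a_k=1  p_k/q_k = 195/14
→ (195, 14).  Check: 195²=38025, 194·14²=38024, difference 1.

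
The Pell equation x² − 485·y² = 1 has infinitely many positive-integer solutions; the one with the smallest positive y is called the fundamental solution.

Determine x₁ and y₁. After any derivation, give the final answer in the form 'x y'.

969 44

d=485: √d = [22; 44] (ℓ=1, odd), read p_1/q_1
k=0  a_k=22  p_k/q_k = 22/1
k=1  a_k=44  p_k/q_k = 969/44
→ (969, 44).  Check: 969²=938961, 485·44²=938960, difference 1.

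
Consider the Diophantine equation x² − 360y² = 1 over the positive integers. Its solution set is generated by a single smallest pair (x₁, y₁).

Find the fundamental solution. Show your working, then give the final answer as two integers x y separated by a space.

√360 → a₀=18, period (1,36); ℓ=2 even so k=1
i=0: a=18 ⇒ p=18, q=1
i=1: a=1 ⇒ p=19, q=1
→ (19, 1).  Check: 19²=361, 360·1²=360, difference 1.

19 1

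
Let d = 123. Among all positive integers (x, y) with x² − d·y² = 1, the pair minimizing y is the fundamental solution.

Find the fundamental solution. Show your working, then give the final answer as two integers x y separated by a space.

√123 → a₀=11, period (11,22); ℓ=2 even so k=1
a_0=11:  p_0=11·1+0=11,  q_0=11·0+1=1
a_1=11:  p_1=11·11+1=122,  q_1=11·1+0=11
(x₁, y₁) = (122, 11);  122² − 123·11² = 1 ✓

122 11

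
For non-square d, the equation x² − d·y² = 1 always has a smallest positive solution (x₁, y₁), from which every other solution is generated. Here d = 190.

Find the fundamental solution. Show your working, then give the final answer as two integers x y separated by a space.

[13; 1,3,1,1,1,…,3,1,26] for √190; ℓ=14 ⇒ convergent index 13
a_0=13:  p_0=13·1+0=13,  q_0=13·0+1=1
a_1=1:  p_1=1·13+1=14,  q_1=1·1+0=1
…
a_8=2:  p_8=2·1213+510=2936,  q_8=2·88+37=213
…
a_12=3:  p_12=3·11234+7085=40787,  q_12=3·815+514=2959
a_13=1:  p_13=1·40787+11234=52021,  q_13=1·2959+815=3774
(x₁, y₁) = (52021, 3774);  52021² − 190·3774² = 1 ✓

52021 3774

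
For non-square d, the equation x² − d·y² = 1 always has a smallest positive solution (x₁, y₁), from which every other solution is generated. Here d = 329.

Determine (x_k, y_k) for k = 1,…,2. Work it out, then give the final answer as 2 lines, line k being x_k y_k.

2376415 131016
11294696504449 622696775280

√329 → a₀=18, period (7,4,2,1,1,4,1,1,2,4,7,36); ℓ=12 even so k=11
a_0=18:  p_0=18·1+0=18,  q_0=18·0+1=1
…
a_2=4:  p_2=4·127+18=526,  q_2=4·7+1=29
a_3=2:  p_3=2·526+127=1179,  q_3=2·29+7=65
a_4=1:  p_4=1·1179+526=1705,  q_4=1·65+29=94
…
a_6=4:  p_6=4·2884+1705=13241,  q_6=4·159+94=730
a_7=1:  p_7=1·13241+2884=16125,  q_7=1·730+159=889
a_8=1:  p_8=1·16125+13241=29366,  q_8=1·889+730=1619
a_9=2:  p_9=2·29366+16125=74857,  q_9=2·1619+889=4127
a_10=4:  p_10=4·74857+29366=328794,  q_10=4·4127+1619=18127
a_11=7:  p_11=7·328794+74857=2376415,  q_11=7·18127+4127=131016
→ (2376415, 131016).  Check: 2376415²=5647348252225, 329·131016²=5647348252224, difference 1.
k=2:  x_2 = 2376415·2376415+329·131016·131016 = 11294696504449,  y_2 = 2376415·131016+131016·2376415 = 622696775280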